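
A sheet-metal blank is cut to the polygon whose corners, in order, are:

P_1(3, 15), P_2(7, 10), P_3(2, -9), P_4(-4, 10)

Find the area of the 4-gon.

Σ = (-75) + (-83) + (-16) + (-90) = -264
Area = |Σ|/2 = 132.

132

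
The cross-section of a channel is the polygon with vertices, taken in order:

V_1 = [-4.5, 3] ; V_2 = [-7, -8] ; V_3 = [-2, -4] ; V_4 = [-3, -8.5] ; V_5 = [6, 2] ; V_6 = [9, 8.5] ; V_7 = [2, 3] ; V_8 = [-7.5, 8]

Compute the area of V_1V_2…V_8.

Apply the surveyor's formula: 2A = Σ (x_i·y_{i+1} − x_{i+1}·y_i), indices taken mod 8.
V_1→V_2: (-4.5)(-8) − (-7)(3) = 57
V_2→V_3: (-7)(-4) − (-2)(-8) = 12
V_3→V_4: (-2)(-8.5) − (-3)(-4) = 5
V_4→V_5: (-3)(2) − (6)(-8.5) = 45
V_5→V_6: (6)(8.5) − (9)(2) = 33
V_6→V_7: (9)(3) − (2)(8.5) = 10
V_7→V_8: (2)(8) − (-7.5)(3) = 38.5
V_8→V_1: (-7.5)(3) − (-4.5)(8) = 13.5
Σ = 214
Area = |Σ|/2 = 107.

107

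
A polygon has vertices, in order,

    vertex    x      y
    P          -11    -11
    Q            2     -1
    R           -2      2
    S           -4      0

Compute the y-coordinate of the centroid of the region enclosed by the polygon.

Apply the shoelace formula. First the cross-terms c_i = x_i·y_{i+1} − x_{i+1}·y_i:
  33, 2, 8, 44  ⇒  2A = 87, A = 43.5.
Then Σ (y_i + y_{i+1})·c_i = -862, so ȳ = -862 / (6·43.5) = -862/261.

-862/261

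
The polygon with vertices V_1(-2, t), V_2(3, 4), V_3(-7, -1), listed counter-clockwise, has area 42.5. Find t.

-7

The doubled signed area Σ (x_i y_{i+1} − x_{i+1} y_i) is linear in t.
With t=0 it equals 15; the coefficient of t is -10 (from the two edges through V_1).
So -10·t + 15 = 2·42.5 = 85 ⇒ t = -7.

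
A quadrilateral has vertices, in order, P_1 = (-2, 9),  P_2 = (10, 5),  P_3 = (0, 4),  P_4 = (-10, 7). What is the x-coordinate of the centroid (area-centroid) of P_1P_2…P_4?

Apply the shoelace (surveyor's) formula. First the cross-terms c_i = x_i·y_{i+1} − x_{i+1}·y_i:
  -100, 40, 40, -76  ⇒  2A = -96, A = -48.
Then Σ (x_i + x_{i+1})·c_i = 112, so x̄ = 112 / (6·(-48)) = -7/18.

-7/18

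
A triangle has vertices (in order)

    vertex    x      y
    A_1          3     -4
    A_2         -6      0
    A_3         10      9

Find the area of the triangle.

72.5

A_1→A_2: (3)(0) − (-6)(-4) = -24
A_2→A_3: (-6)(9) − (10)(0) = -54
A_3→A_1: (10)(-4) − (3)(9) = -67
Σ = -145
Area = |Σ|/2 = 72.5.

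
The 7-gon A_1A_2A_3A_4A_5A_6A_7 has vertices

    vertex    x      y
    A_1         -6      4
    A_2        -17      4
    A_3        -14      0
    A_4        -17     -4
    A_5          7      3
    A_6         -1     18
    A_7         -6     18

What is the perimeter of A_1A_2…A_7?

82

|A_1A_2| = √((-11)² + (0)²) = √121 = 11
|A_2A_3| = √((3)² + (-4)²) = √25 = 5
|A_3A_4| = √((-3)² + (-4)²) = √25 = 5
|A_4A_5| = √((24)² + (7)²) = √625 = 25
|A_5A_6| = √((-8)² + (15)²) = √289 = 17
|A_6A_7| = √((-5)² + (0)²) = √25 = 5
|A_7A_1| = √((0)² + (-14)²) = √196 = 14
Perimeter = 11 + 5 + 5 + 25 + 17 + 5 + 14 = 82.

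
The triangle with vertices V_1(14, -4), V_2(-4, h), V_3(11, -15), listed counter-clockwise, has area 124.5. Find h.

Write out the shoelace sum; only the two edges meeting at V_2 involve h:
2·Area = [(14·h − (-4)·(-4)) + ((-4)·(-15) − 11·h)] + 166
       = 3·h + 210 = 249
⇒ h = 13.

13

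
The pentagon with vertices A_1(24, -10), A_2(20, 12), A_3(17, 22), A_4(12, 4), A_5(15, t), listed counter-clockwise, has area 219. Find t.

The doubled signed area Σ (x_i y_{i+1} − x_{i+1} y_i) is linear in t.
With t=0 it equals 318; the coefficient of t is -12 (from the two edges through A_5).
So -12·t + 318 = 2·219 = 438 ⇒ t = -10.

-10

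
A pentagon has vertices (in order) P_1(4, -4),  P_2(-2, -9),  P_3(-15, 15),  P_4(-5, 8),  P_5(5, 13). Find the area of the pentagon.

215.5

Apply the shoelace (surveyor's) formula: 2A = Σ (x_i·y_{i+1} − x_{i+1}·y_i), indices taken mod 5.
Σ = (-44) + (-165) + (-45) + (-105) + (-72) = -431
Area = |Σ|/2 = 215.5.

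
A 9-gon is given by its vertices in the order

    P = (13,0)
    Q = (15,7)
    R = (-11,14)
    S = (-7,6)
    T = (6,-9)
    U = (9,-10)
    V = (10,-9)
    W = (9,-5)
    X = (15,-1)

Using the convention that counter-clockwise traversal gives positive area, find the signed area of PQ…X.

Apply the shoelace formula: 2A = Σ (x_i·y_{i+1} − x_{i+1}·y_i), indices taken mod 9.
P→Q: (13)(7) − (15)(0) = 91
Q→R: (15)(14) − (-11)(7) = 287
R→S: (-11)(6) − (-7)(14) = 32
S→T: (-7)(-9) − (6)(6) = 27
T→U: (6)(-10) − (9)(-9) = 21
U→V: (9)(-9) − (10)(-10) = 19
V→W: (10)(-5) − (9)(-9) = 31
W→X: (9)(-1) − (15)(-5) = 66
X→P: (15)(0) − (13)(-1) = 13
Σ = 587
Signed area = Σ/2 = 293.5 (positive ⇒ counter-clockwise traversal).

293.5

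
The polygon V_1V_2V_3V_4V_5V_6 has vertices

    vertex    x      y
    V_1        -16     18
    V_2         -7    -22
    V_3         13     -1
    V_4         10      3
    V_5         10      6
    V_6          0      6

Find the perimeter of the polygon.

|V_1V_2| = √((9)² + (-40)²) = √1681 = 41
|V_2V_3| = √((20)² + (21)²) = √841 = 29
|V_3V_4| = √((-3)² + (4)²) = √25 = 5
|V_4V_5| = √((0)² + (3)²) = √9 = 3
|V_5V_6| = √((-10)² + (0)²) = √100 = 10
|V_6V_1| = √((-16)² + (12)²) = √400 = 20
Perimeter = 41 + 29 + 5 + 3 + 10 + 20 = 108.

108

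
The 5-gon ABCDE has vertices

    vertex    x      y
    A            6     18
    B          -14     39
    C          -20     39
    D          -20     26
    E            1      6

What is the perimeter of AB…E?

90

|AB| = √((-20)² + (21)²) = √841 = 29
|BC| = √((-6)² + (0)²) = √36 = 6
|CD| = √((0)² + (-13)²) = √169 = 13
|DE| = √((21)² + (-20)²) = √841 = 29
|EA| = √((5)² + (12)²) = √169 = 13
Perimeter = 29 + 6 + 13 + 29 + 13 = 90.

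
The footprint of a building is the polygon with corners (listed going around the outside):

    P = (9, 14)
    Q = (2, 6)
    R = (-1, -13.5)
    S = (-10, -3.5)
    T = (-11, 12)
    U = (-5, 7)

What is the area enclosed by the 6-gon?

Σ = (26) + (-21) + (-131.5) + (-158.5) + (-17) + (-133) = -435
Area = |Σ|/2 = 217.5.

217.5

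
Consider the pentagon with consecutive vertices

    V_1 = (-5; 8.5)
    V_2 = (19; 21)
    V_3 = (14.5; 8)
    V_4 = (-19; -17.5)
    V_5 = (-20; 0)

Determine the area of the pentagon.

520.375

V_1→V_2: (-5)(21) − (19)(8.5) = -266.5
V_2→V_3: (19)(8) − (14.5)(21) = -152.5
V_3→V_4: (14.5)(-17.5) − (-19)(8) = -101.75
V_4→V_5: (-19)(0) − (-20)(-17.5) = -350
V_5→V_1: (-20)(8.5) − (-5)(0) = -170
Σ = -1040.75
Area = |Σ|/2 = 520.375.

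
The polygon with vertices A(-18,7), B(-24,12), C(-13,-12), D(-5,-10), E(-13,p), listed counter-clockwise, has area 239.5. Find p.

The doubled signed area Σ (x_i y_{i+1} − x_{i+1} y_i) is linear in p.
With p=0 it equals 245; the coefficient of p is 13 (from the two edges through E).
So 13·p + 245 = 2·239.5 = 479 ⇒ p = 18.

18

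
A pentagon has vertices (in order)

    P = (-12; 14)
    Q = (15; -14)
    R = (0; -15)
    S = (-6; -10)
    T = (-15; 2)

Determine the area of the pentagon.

352.5

P→Q: (-12)(-14) − (15)(14) = -42
Q→R: (15)(-15) − (0)(-14) = -225
R→S: (0)(-10) − (-6)(-15) = -90
S→T: (-6)(2) − (-15)(-10) = -162
T→P: (-15)(14) − (-12)(2) = -186
Σ = -705
Area = |Σ|/2 = 352.5.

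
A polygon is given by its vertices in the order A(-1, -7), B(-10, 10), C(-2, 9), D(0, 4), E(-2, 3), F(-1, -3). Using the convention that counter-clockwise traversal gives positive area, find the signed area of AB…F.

Σ = (-80) + (-70) + (-8) + (8) + (9) + (4) = -137
Signed area = Σ/2 = -68.5 (negative ⇒ clockwise traversal).

-68.5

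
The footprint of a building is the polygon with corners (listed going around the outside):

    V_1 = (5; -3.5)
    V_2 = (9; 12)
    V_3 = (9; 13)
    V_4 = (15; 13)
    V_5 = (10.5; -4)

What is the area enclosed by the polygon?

95.375

Apply Gauss's area formula: 2A = Σ (x_i·y_{i+1} − x_{i+1}·y_i), indices taken mod 5.
Σ = (91.5) + (9) + (-78) + (-196.5) + (-16.75) = -190.75
Area = |Σ|/2 = 95.375.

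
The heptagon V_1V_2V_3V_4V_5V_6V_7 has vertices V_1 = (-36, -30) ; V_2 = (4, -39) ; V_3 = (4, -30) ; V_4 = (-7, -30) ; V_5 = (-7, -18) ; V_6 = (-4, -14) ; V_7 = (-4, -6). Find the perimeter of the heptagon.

126

|V_1V_2| = √((40)² + (-9)²) = √1681 = 41
|V_2V_3| = √((0)² + (9)²) = √81 = 9
|V_3V_4| = √((-11)² + (0)²) = √121 = 11
|V_4V_5| = √((0)² + (12)²) = √144 = 12
|V_5V_6| = √((3)² + (4)²) = √25 = 5
|V_6V_7| = √((0)² + (8)²) = √64 = 8
|V_7V_1| = √((-32)² + (-24)²) = √1600 = 40
Perimeter = 41 + 9 + 11 + 12 + 5 + 8 + 40 = 126.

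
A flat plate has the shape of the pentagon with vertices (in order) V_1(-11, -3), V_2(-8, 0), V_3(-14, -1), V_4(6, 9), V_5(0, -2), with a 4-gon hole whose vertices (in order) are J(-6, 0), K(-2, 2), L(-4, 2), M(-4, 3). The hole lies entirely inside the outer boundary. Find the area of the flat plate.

Outer boundary:
Apply the shoelace (surveyor's) formula: 2A = Σ (x_i·y_{i+1} − x_{i+1}·y_i), indices taken mod 5.
Σ = (-24) + (8) + (-120) + (-12) + (-22) = -170
Area = |Σ|/2 = 85.
Hole:
Σ = (-12) + (4) + (-4) + (18) = 6
Area = |Σ|/2 = 3.
Net area = 85 − 3 = 82.

82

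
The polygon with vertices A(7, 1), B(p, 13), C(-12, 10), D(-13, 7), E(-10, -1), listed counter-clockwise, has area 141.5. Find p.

Write out the shoelace sum; only the two edges meeting at B involve p:
2·Area = [(7·13 − p·1) + (p·10 − (-12)·13)] + 126
       = 9·p + 373 = 283
⇒ p = -10.

-10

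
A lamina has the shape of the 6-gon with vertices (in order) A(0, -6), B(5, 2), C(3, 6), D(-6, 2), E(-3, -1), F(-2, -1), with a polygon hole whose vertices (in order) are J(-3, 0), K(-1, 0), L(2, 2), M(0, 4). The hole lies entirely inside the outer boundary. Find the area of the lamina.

51.5

Outer boundary:
Apply the shoelace (surveyor's) formula: 2A = Σ (x_i·y_{i+1} − x_{i+1}·y_i), indices taken mod 6.
Cross-terms: 30, 24, 42, 12, 1, 12  ⇒  Σ = 121
Area = |Σ|/2 = 60.5.
Hole:
Apply the surveyor's formula: 2A = Σ (x_i·y_{i+1} − x_{i+1}·y_i), indices taken mod 4.
J→K: (-3)(0) − (-1)(0) = 0
K→L: (-1)(2) − (2)(0) = -2
L→M: (2)(4) − (0)(2) = 8
M→J: (0)(0) − (-3)(4) = 12
Σ = 18
Area = |Σ|/2 = 9.
Net area = 60.5 − 9 = 51.5.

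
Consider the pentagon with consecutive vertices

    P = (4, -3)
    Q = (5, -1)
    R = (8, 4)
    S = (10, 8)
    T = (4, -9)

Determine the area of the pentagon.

17.5

Apply the shoelace (surveyor's) formula: 2A = Σ (x_i·y_{i+1} − x_{i+1}·y_i), indices taken mod 5.
Σ = (11) + (28) + (24) + (-122) + (24) = -35
Area = |Σ|/2 = 17.5.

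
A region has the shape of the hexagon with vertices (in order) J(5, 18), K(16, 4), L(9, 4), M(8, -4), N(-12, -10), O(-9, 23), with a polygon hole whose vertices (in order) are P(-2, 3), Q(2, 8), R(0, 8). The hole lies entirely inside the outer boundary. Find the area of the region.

534.5

Outer boundary:
Apply the shoelace (surveyor's) formula: 2A = Σ (x_i·y_{i+1} − x_{i+1}·y_i), indices taken mod 6.
Cross-terms: -268, 28, -68, -128, -366, -277  ⇒  Σ = -1079
Area = |Σ|/2 = 539.5.
Hole:
Apply the shoelace formula: 2A = Σ (x_i·y_{i+1} − x_{i+1}·y_i), indices taken mod 3.
Σ = (-22) + (16) + (16) = 10
Area = |Σ|/2 = 5.
Net area = 539.5 − 5 = 534.5.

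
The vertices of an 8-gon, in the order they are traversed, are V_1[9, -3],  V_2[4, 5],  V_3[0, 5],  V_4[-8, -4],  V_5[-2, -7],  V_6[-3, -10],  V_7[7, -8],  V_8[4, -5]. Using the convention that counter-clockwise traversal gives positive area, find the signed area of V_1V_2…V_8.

144

Cross-terms: 57, 20, 40, 48, -1, 94, -3, 33  ⇒  Σ = 288
Signed area = Σ/2 = 144 (positive ⇒ counter-clockwise traversal).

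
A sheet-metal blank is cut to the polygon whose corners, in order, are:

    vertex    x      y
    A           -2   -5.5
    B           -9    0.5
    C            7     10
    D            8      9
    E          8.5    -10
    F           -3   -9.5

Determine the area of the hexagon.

215.375

Σ = (-50.5) + (-93.5) + (-17) + (-156.5) + (-110.75) + (-2.5) = -430.75
Area = |Σ|/2 = 215.375.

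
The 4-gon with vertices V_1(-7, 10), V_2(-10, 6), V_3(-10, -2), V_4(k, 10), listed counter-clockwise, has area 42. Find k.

-2

The doubled signed area Σ (x_i y_{i+1} − x_{i+1} y_i) is linear in k.
With k=0 it equals 108; the coefficient of k is 12 (from the two edges through V_4).
So 12·k + 108 = 2·42 = 84 ⇒ k = -2.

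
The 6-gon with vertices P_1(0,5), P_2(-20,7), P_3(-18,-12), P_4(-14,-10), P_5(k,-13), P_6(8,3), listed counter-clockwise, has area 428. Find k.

4

Write out the shoelace sum; only the two edges meeting at P_5 involve k:
2·Area = [((-14)·(-13) − k·(-10)) + (k·3 − 8·(-13))] + 518
       = 13·k + 804 = 856
⇒ k = 4.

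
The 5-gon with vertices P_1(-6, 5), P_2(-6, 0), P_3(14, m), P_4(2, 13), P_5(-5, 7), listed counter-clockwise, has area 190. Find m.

The doubled signed area Σ (x_i y_{i+1} − x_{i+1} y_i) is linear in m.
With m=0 it equals 308; the coefficient of m is -8 (from the two edges through P_3).
So -8·m + 308 = 2·190 = 380 ⇒ m = -9.

-9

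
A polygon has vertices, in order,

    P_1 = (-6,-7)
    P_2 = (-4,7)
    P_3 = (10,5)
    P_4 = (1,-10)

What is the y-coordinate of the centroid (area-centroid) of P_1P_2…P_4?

Apply Gauss's area formula. First the cross-terms c_i = x_i·y_{i+1} − x_{i+1}·y_i:
  -70, -90, -105, -67  ⇒  2A = -332, A = -166.
Then Σ (y_i + y_{i+1})·c_i = 584, so ȳ = 584 / (6·(-166)) = -146/249.

-146/249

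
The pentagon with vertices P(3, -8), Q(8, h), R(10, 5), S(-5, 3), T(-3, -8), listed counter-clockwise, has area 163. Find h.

The doubled signed area Σ (x_i y_{i+1} − x_{i+1} y_i) is linear in h.
With h=0 it equals 256; the coefficient of h is -7 (from the two edges through Q).
So -7·h + 256 = 2·163 = 326 ⇒ h = -10.

-10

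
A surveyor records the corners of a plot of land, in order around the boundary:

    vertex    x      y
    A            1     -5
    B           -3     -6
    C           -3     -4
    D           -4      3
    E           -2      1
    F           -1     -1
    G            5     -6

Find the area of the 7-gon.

27.5

Apply the shoelace (surveyor's) formula: 2A = Σ (x_i·y_{i+1} − x_{i+1}·y_i), indices taken mod 7.
A→B: (1)(-6) − (-3)(-5) = -21
B→C: (-3)(-4) − (-3)(-6) = -6
C→D: (-3)(3) − (-4)(-4) = -25
D→E: (-4)(1) − (-2)(3) = 2
E→F: (-2)(-1) − (-1)(1) = 3
F→G: (-1)(-6) − (5)(-1) = 11
G→A: (5)(-5) − (1)(-6) = -19
Σ = -55
Area = |Σ|/2 = 27.5.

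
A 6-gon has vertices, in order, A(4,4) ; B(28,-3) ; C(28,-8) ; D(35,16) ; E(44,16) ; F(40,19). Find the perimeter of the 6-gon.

108

|AB| = √((24)² + (-7)²) = √625 = 25
|BC| = √((0)² + (-5)²) = √25 = 5
|CD| = √((7)² + (24)²) = √625 = 25
|DE| = √((9)² + (0)²) = √81 = 9
|EF| = √((-4)² + (3)²) = √25 = 5
|FA| = √((-36)² + (-15)²) = √1521 = 39
Perimeter = 25 + 5 + 25 + 9 + 5 + 39 = 108.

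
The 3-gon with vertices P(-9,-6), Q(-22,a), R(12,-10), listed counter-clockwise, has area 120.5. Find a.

Write out the shoelace sum; only the two edges meeting at Q involve a:
2·Area = [((-9)·a − (-22)·(-6)) + ((-22)·(-10) − 12·a)] + -162
       = -21·a + -74 = 241
⇒ a = -15.

-15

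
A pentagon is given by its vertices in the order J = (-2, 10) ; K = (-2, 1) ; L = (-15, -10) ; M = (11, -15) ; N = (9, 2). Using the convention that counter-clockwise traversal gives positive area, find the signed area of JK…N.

319.5

Cross-terms: 18, 35, 335, 157, 94  ⇒  Σ = 639
Signed area = Σ/2 = 319.5 (positive ⇒ counter-clockwise traversal).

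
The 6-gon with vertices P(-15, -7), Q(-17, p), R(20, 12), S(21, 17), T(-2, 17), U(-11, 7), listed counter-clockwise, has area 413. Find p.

-9

Write out the shoelace sum; only the two edges meeting at Q involve p:
2·Area = [((-15)·p − (-17)·(-7)) + ((-17)·12 − 20·p)] + 834
       = -35·p + 511 = 826
⇒ p = -9.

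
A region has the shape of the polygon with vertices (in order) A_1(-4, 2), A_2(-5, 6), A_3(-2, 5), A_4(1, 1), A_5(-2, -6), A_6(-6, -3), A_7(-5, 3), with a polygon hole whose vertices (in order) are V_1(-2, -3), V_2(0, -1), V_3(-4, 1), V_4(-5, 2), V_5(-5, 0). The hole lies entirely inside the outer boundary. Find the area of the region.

39.5

Outer boundary:
Σ = (-14) + (-13) + (-7) + (-4) + (-30) + (-33) + (2) = -99
Area = |Σ|/2 = 49.5.
Hole:
Apply the surveyor's formula: 2A = Σ (x_i·y_{i+1} − x_{i+1}·y_i), indices taken mod 5.
V_1→V_2: (-2)(-1) − (0)(-3) = 2
V_2→V_3: (0)(1) − (-4)(-1) = -4
V_3→V_4: (-4)(2) − (-5)(1) = -3
V_4→V_5: (-5)(0) − (-5)(2) = 10
V_5→V_1: (-5)(-3) − (-2)(0) = 15
Σ = 20
Area = |Σ|/2 = 10.
Net area = 49.5 − 10 = 39.5.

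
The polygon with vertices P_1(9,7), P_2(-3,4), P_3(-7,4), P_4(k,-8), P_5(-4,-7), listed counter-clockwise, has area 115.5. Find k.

The doubled signed area Σ (x_i y_{i+1} − x_{i+1} y_i) is linear in k.
With k=0 it equals 132; the coefficient of k is -11 (from the two edges through P_4).
So -11·k + 132 = 2·115.5 = 231 ⇒ k = -9.

-9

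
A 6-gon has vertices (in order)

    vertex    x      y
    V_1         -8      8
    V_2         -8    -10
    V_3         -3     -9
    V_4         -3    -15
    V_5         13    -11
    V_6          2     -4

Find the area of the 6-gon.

193

Apply the surveyor's formula: 2A = Σ (x_i·y_{i+1} − x_{i+1}·y_i), indices taken mod 6.
Σ = (144) + (42) + (18) + (228) + (-30) + (-16) = 386
Area = |Σ|/2 = 193.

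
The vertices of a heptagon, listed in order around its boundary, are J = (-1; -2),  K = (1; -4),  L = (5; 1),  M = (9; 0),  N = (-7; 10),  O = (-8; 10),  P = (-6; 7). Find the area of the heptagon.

70.5

Σ = (6) + (21) + (-9) + (90) + (10) + (4) + (19) = 141
Area = |Σ|/2 = 70.5.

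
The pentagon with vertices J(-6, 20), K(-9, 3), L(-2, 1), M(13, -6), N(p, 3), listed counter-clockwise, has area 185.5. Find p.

Write out the shoelace sum; only the two edges meeting at N involve p:
2·Area = [(13·3 − p·(-6)) + (p·20 − (-6)·3)] + 158
       = 26·p + 215 = 371
⇒ p = 6.

6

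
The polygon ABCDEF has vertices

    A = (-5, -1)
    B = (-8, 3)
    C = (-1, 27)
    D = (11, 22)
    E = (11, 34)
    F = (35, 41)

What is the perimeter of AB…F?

|AB| = √((-3)² + (4)²) = √25 = 5
|BC| = √((7)² + (24)²) = √625 = 25
|CD| = √((12)² + (-5)²) = √169 = 13
|DE| = √((0)² + (12)²) = √144 = 12
|EF| = √((24)² + (7)²) = √625 = 25
|FA| = √((-40)² + (-42)²) = √3364 = 58
Perimeter = 5 + 25 + 13 + 12 + 25 + 58 = 138.

138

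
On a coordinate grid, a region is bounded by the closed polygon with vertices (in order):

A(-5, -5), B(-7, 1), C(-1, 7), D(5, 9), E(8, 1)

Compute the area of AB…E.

117

Apply the shoelace (surveyor's) formula: 2A = Σ (x_i·y_{i+1} − x_{i+1}·y_i), indices taken mod 5.
Σ = (-40) + (-48) + (-44) + (-67) + (-35) = -234
Area = |Σ|/2 = 117.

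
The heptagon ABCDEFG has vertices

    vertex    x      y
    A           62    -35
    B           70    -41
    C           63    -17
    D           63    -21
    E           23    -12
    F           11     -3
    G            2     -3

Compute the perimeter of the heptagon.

|AB| = √((8)² + (-6)²) = √100 = 10
|BC| = √((-7)² + (24)²) = √625 = 25
|CD| = √((0)² + (-4)²) = √16 = 4
|DE| = √((-40)² + (9)²) = √1681 = 41
|EF| = √((-12)² + (9)²) = √225 = 15
|FG| = √((-9)² + (0)²) = √81 = 9
|GA| = √((60)² + (-32)²) = √4624 = 68
Perimeter = 10 + 25 + 4 + 41 + 15 + 9 + 68 = 172.

172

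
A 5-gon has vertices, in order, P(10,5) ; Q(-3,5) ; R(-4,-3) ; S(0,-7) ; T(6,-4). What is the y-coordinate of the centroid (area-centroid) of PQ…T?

Apply the shoelace (surveyor's) formula. First the cross-terms c_i = x_i·y_{i+1} − x_{i+1}·y_i:
  65, 29, 28, 42, 70  ⇒  2A = 234, A = 117.
Then Σ (y_i + y_{i+1})·c_i = 36, so ȳ = 36 / (6·117) = 2/39.

2/39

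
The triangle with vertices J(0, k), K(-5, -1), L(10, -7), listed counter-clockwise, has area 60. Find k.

Write out the shoelace sum; only the two edges meeting at J involve k:
2·Area = [(10·k − 0·(-7)) + (0·(-1) − (-5)·k)] + 45
       = 15·k + 45 = 120
⇒ k = 5.

5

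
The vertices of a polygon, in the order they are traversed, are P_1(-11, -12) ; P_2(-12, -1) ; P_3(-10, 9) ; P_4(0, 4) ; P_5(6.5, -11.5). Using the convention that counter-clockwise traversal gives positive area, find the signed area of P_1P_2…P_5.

-260.75

Σ = (-133) + (-118) + (-40) + (-26) + (-204.5) = -521.5
Signed area = Σ/2 = -260.75 (negative ⇒ clockwise traversal).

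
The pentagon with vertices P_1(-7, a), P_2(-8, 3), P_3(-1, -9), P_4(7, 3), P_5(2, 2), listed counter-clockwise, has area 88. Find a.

Write out the shoelace sum; only the two edges meeting at P_1 involve a:
2·Area = [(2·a − (-7)·2) + ((-7)·3 − (-8)·a)] + 143
       = 10·a + 136 = 176
⇒ a = 4.

4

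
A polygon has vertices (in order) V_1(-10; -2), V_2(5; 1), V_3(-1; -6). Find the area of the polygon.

Apply the surveyor's formula: 2A = Σ (x_i·y_{i+1} − x_{i+1}·y_i), indices taken mod 3.
Cross-terms: 0, -29, -58  ⇒  Σ = -87
Area = |Σ|/2 = 43.5.

43.5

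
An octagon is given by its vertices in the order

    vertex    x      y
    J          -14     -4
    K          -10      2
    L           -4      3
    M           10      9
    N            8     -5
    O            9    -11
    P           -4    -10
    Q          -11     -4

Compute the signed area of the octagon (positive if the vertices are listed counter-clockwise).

-280.5

Σ = (-68) + (-22) + (-66) + (-122) + (-43) + (-134) + (-94) + (-12) = -561
Signed area = Σ/2 = -280.5 (negative ⇒ clockwise traversal).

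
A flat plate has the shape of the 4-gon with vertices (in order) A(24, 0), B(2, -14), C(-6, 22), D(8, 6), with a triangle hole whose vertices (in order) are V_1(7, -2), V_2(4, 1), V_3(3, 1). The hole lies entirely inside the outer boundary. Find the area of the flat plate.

364.5

Outer boundary:
Σ = (-336) + (-40) + (-212) + (-144) = -732
Area = |Σ|/2 = 366.
Hole:
V_1→V_2: (7)(1) − (4)(-2) = 15
V_2→V_3: (4)(1) − (3)(1) = 1
V_3→V_1: (3)(-2) − (7)(1) = -13
Σ = 3
Area = |Σ|/2 = 1.5.
Net area = 366 − 1.5 = 364.5.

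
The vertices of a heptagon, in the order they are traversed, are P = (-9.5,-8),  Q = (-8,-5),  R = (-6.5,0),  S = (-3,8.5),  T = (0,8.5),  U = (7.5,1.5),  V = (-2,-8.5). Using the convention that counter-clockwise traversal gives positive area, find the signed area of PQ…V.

-159.5

Apply the surveyor's formula: 2A = Σ (x_i·y_{i+1} − x_{i+1}·y_i), indices taken mod 7.
Σ = (-16.5) + (-32.5) + (-55.25) + (-25.5) + (-63.75) + (-60.75) + (-64.75) = -319
Signed area = Σ/2 = -159.5 (negative ⇒ clockwise traversal).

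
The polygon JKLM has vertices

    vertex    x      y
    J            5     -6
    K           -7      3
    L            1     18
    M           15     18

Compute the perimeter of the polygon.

72

|JK| = √((-12)² + (9)²) = √225 = 15
|KL| = √((8)² + (15)²) = √289 = 17
|LM| = √((14)² + (0)²) = √196 = 14
|MJ| = √((-10)² + (-24)²) = √676 = 26
Perimeter = 15 + 17 + 14 + 26 = 72.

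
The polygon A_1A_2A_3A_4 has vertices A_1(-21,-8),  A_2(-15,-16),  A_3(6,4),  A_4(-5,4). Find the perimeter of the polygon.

|A_1A_2| = √((6)² + (-8)²) = √100 = 10
|A_2A_3| = √((21)² + (20)²) = √841 = 29
|A_3A_4| = √((-11)² + (0)²) = √121 = 11
|A_4A_1| = √((-16)² + (-12)²) = √400 = 20
Perimeter = 10 + 29 + 11 + 20 = 70.

70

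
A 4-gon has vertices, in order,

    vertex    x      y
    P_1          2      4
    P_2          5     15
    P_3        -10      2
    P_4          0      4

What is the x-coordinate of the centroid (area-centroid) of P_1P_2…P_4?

Apply the shoelace formula. First the cross-terms c_i = x_i·y_{i+1} − x_{i+1}·y_i:
  10, 160, -40, -8  ⇒  2A = 122, A = 61.
Then Σ (x_i + x_{i+1})·c_i = -346, so x̄ = -346 / (6·61) = -173/183.

-173/183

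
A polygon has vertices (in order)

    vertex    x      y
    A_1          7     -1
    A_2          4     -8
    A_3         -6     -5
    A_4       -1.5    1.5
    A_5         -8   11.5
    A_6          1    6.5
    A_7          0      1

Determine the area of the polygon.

Σ = (-52) + (-68) + (-16.5) + (-5.25) + (-63.5) + (1) + (-7) = -211.25
Area = |Σ|/2 = 105.625.

105.625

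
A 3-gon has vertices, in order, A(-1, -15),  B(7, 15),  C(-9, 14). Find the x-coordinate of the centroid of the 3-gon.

Apply the surveyor's formula. First the cross-terms c_i = x_i·y_{i+1} − x_{i+1}·y_i:
  90, 233, 149  ⇒  2A = 472, A = 236.
Then Σ (x_i + x_{i+1})·c_i = -1416, so x̄ = -1416 / (6·236) = -1.

-1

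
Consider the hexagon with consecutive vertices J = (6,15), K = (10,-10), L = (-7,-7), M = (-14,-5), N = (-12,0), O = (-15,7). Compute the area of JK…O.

412

Apply the shoelace (surveyor's) formula: 2A = Σ (x_i·y_{i+1} − x_{i+1}·y_i), indices taken mod 6.
Σ = (-210) + (-140) + (-63) + (-60) + (-84) + (-267) = -824
Area = |Σ|/2 = 412.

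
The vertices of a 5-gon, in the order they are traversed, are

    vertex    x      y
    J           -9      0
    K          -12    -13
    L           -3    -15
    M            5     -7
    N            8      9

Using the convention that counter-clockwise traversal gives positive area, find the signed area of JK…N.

268

Cross-terms: 117, 141, 96, 101, 81  ⇒  Σ = 536
Signed area = Σ/2 = 268 (positive ⇒ counter-clockwise traversal).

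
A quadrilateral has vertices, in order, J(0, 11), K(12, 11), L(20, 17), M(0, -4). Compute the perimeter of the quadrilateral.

|JK| = √((12)² + (0)²) = √144 = 12
|KL| = √((8)² + (6)²) = √100 = 10
|LM| = √((-20)² + (-21)²) = √841 = 29
|MJ| = √((0)² + (15)²) = √225 = 15
Perimeter = 12 + 10 + 29 + 15 = 66.

66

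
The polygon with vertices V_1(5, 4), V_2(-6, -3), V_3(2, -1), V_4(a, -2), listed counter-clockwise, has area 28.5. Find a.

6

Write out the shoelace sum; only the two edges meeting at V_4 involve a:
2·Area = [(2·(-2) − a·(-1)) + (a·4 − 5·(-2))] + 21
       = 5·a + 27 = 57
⇒ a = 6.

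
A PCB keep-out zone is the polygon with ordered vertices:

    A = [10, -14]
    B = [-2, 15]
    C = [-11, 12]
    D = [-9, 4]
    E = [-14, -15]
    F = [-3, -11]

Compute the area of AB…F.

Apply Gauss's area formula: 2A = Σ (x_i·y_{i+1} − x_{i+1}·y_i), indices taken mod 6.
Σ = (122) + (141) + (64) + (191) + (109) + (152) = 779
Area = |Σ|/2 = 389.5.

389.5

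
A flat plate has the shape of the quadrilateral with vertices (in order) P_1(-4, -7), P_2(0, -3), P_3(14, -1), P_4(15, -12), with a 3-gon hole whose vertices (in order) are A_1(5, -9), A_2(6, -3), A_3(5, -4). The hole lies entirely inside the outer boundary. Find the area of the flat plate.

123.5

Outer boundary:
Apply Gauss's area formula: 2A = Σ (x_i·y_{i+1} − x_{i+1}·y_i), indices taken mod 4.
P_1→P_2: (-4)(-3) − (0)(-7) = 12
P_2→P_3: (0)(-1) − (14)(-3) = 42
P_3→P_4: (14)(-12) − (15)(-1) = -153
P_4→P_1: (15)(-7) − (-4)(-12) = -153
Σ = -252
Area = |Σ|/2 = 126.
Hole:
Apply the shoelace formula: 2A = Σ (x_i·y_{i+1} − x_{i+1}·y_i), indices taken mod 3.
A_1→A_2: (5)(-3) − (6)(-9) = 39
A_2→A_3: (6)(-4) − (5)(-3) = -9
A_3→A_1: (5)(-9) − (5)(-4) = -25
Σ = 5
Area = |Σ|/2 = 2.5.
Net area = 126 − 2.5 = 123.5.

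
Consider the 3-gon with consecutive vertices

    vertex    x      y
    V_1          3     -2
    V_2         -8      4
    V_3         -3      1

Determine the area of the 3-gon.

1.5

Σ = (-4) + (4) + (3) = 3
Area = |Σ|/2 = 1.5.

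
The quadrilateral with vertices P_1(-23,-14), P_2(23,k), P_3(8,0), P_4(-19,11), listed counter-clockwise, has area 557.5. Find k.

-6

The doubled signed area Σ (x_i y_{i+1} − x_{i+1} y_i) is linear in k.
With k=0 it equals 929; the coefficient of k is -31 (from the two edges through P_2).
So -31·k + 929 = 2·557.5 = 1115 ⇒ k = -6.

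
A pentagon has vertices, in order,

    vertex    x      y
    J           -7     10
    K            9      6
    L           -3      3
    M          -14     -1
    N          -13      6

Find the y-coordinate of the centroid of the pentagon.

1170/227

Apply the shoelace (surveyor's) formula. First the cross-terms c_i = x_i·y_{i+1} − x_{i+1}·y_i:
  -132, 45, 45, -97, -88  ⇒  2A = -227, A = -113.5.
Then Σ (y_i + y_{i+1})·c_i = -3510, so ȳ = -3510 / (6·(-113.5)) = 1170/227.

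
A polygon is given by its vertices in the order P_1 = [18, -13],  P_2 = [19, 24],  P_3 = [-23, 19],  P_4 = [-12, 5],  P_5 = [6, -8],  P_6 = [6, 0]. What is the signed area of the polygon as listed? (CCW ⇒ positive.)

Apply the shoelace (surveyor's) formula: 2A = Σ (x_i·y_{i+1} − x_{i+1}·y_i), indices taken mod 6.
Σ = (679) + (913) + (113) + (66) + (48) + (-78) = 1741
Signed area = Σ/2 = 870.5 (positive ⇒ counter-clockwise traversal).

870.5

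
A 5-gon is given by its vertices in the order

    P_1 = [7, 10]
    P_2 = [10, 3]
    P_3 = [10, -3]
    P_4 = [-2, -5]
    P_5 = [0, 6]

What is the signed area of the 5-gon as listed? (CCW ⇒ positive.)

Apply the surveyor's formula: 2A = Σ (x_i·y_{i+1} − x_{i+1}·y_i), indices taken mod 5.
Cross-terms: -79, -60, -56, -12, -42  ⇒  Σ = -249
Signed area = Σ/2 = -124.5 (negative ⇒ clockwise traversal).

-124.5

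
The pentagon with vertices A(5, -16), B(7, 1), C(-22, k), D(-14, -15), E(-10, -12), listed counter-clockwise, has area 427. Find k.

7

Write out the shoelace sum; only the two edges meeting at C involve k:
2·Area = [(7·k − (-22)·1) + ((-22)·(-15) − (-14)·k)] + 355
       = 21·k + 707 = 854
⇒ k = 7.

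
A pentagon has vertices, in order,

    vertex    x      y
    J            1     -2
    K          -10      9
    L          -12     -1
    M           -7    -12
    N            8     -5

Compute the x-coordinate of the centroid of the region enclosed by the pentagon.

Apply Gauss's area formula. First the cross-terms c_i = x_i·y_{i+1} − x_{i+1}·y_i:
  -11, 118, 137, 131, -11  ⇒  2A = 364, A = 182.
Then Σ (x_i + x_{i+1})·c_i = -5068, so x̄ = -5068 / (6·182) = -181/39.

-181/39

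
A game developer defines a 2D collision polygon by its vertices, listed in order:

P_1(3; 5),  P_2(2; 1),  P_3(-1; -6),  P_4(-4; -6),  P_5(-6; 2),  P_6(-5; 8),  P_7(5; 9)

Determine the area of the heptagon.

102.5

Apply the shoelace (surveyor's) formula: 2A = Σ (x_i·y_{i+1} − x_{i+1}·y_i), indices taken mod 7.
Σ = (-7) + (-11) + (-18) + (-44) + (-38) + (-85) + (-2) = -205
Area = |Σ|/2 = 102.5.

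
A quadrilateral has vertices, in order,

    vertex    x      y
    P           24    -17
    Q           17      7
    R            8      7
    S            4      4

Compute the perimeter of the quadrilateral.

68

|PQ| = √((-7)² + (24)²) = √625 = 25
|QR| = √((-9)² + (0)²) = √81 = 9
|RS| = √((-4)² + (-3)²) = √25 = 5
|SP| = √((20)² + (-21)²) = √841 = 29
Perimeter = 25 + 9 + 5 + 29 = 68.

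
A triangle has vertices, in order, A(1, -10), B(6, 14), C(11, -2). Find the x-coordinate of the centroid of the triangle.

Apply the shoelace (surveyor's) formula. First the cross-terms c_i = x_i·y_{i+1} − x_{i+1}·y_i:
  74, -166, -108  ⇒  2A = -200, A = -100.
Then Σ (x_i + x_{i+1})·c_i = -3600, so x̄ = -3600 / (6·(-100)) = 6.

6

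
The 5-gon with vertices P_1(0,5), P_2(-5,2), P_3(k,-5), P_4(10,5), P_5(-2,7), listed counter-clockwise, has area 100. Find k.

The doubled signed area Σ (x_i y_{i+1} − x_{i+1} y_i) is linear in k.
With k=0 it equals 170; the coefficient of k is 3 (from the two edges through P_3).
So 3·k + 170 = 2·100 = 200 ⇒ k = 10.

10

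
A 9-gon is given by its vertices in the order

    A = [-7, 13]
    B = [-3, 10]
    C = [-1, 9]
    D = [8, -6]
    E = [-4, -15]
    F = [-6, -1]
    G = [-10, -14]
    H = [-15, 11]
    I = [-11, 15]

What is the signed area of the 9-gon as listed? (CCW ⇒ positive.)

-366

Apply Gauss's area formula: 2A = Σ (x_i·y_{i+1} − x_{i+1}·y_i), indices taken mod 9.
A→B: (-7)(10) − (-3)(13) = -31
B→C: (-3)(9) − (-1)(10) = -17
C→D: (-1)(-6) − (8)(9) = -66
D→E: (8)(-15) − (-4)(-6) = -144
E→F: (-4)(-1) − (-6)(-15) = -86
F→G: (-6)(-14) − (-10)(-1) = 74
G→H: (-10)(11) − (-15)(-14) = -320
H→I: (-15)(15) − (-11)(11) = -104
I→A: (-11)(13) − (-7)(15) = -38
Σ = -732
Signed area = Σ/2 = -366 (negative ⇒ clockwise traversal).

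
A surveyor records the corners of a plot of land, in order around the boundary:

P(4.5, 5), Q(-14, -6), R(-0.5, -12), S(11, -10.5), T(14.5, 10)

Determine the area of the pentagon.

317.5

Cross-terms: 43, 165, 137.25, 262.25, 27.5  ⇒  Σ = 635
Area = |Σ|/2 = 317.5.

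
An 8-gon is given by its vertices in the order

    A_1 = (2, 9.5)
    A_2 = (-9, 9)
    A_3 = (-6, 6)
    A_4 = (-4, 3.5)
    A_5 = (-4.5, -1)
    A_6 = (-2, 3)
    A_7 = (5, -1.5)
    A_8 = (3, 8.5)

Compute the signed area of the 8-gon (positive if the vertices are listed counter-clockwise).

Apply the shoelace formula: 2A = Σ (x_i·y_{i+1} − x_{i+1}·y_i), indices taken mod 8.
Σ = (103.5) + (0) + (3) + (19.75) + (-15.5) + (-12) + (47) + (11.5) = 157.25
Signed area = Σ/2 = 78.625 (positive ⇒ counter-clockwise traversal).

78.625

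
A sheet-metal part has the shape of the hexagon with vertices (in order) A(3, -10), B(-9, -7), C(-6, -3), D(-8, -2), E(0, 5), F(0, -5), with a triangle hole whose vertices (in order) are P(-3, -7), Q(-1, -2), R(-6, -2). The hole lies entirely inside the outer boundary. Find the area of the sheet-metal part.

69

Outer boundary:
A→B: (3)(-7) − (-9)(-10) = -111
B→C: (-9)(-3) − (-6)(-7) = -15
C→D: (-6)(-2) − (-8)(-3) = -12
D→E: (-8)(5) − (0)(-2) = -40
E→F: (0)(-5) − (0)(5) = 0
F→A: (0)(-10) − (3)(-5) = 15
Σ = -163
Area = |Σ|/2 = 81.5.
Hole:
Apply the shoelace formula: 2A = Σ (x_i·y_{i+1} − x_{i+1}·y_i), indices taken mod 3.
P→Q: (-3)(-2) − (-1)(-7) = -1
Q→R: (-1)(-2) − (-6)(-2) = -10
R→P: (-6)(-7) − (-3)(-2) = 36
Σ = 25
Area = |Σ|/2 = 12.5.
Net area = 81.5 − 12.5 = 69.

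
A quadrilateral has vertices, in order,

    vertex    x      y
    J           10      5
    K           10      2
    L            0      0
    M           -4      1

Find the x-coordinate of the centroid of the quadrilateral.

13/3

Apply the shoelace formula. First the cross-terms c_i = x_i·y_{i+1} − x_{i+1}·y_i:
  -30, 0, 0, -30  ⇒  2A = -60, A = -30.
Then Σ (x_i + x_{i+1})·c_i = -780, so x̄ = -780 / (6·(-30)) = 13/3.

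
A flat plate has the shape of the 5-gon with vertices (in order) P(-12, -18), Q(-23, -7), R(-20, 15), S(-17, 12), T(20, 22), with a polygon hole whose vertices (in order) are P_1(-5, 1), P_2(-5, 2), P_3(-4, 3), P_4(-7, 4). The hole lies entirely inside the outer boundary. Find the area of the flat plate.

Outer boundary:
Cross-terms: -330, -485, 15, -614, -96  ⇒  Σ = -1510
Area = |Σ|/2 = 755.
Hole:
Apply the surveyor's formula: 2A = Σ (x_i·y_{i+1} − x_{i+1}·y_i), indices taken mod 4.
Σ = (-5) + (-7) + (5) + (13) = 6
Area = |Σ|/2 = 3.
Net area = 755 − 3 = 752.

752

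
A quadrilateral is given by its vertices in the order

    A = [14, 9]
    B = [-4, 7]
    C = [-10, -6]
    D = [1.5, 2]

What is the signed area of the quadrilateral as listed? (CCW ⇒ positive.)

Apply Gauss's area formula: 2A = Σ (x_i·y_{i+1} − x_{i+1}·y_i), indices taken mod 4.
Cross-terms: 134, 94, -11, -14.5  ⇒  Σ = 202.5
Signed area = Σ/2 = 101.25 (positive ⇒ counter-clockwise traversal).

101.25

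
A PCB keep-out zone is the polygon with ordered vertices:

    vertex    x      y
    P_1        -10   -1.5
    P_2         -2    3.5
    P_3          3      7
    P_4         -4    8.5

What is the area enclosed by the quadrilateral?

Σ = (-38) + (-24.5) + (53.5) + (91) = 82
Area = |Σ|/2 = 41.

41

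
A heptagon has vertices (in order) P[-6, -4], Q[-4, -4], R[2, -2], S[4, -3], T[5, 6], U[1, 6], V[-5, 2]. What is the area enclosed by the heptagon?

Apply the surveyor's formula: 2A = Σ (x_i·y_{i+1} − x_{i+1}·y_i), indices taken mod 7.
Σ = (8) + (16) + (2) + (39) + (24) + (32) + (32) = 153
Area = |Σ|/2 = 76.5.

76.5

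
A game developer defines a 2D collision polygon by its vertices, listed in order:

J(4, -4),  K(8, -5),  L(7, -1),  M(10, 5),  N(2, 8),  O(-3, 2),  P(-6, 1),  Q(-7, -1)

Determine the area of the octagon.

Cross-terms: 12, 27, 45, 70, 28, 9, 13, 32  ⇒  Σ = 236
Area = |Σ|/2 = 118.

118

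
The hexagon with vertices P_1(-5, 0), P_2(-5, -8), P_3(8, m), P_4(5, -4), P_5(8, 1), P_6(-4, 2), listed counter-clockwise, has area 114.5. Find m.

-9

Write out the shoelace sum; only the two edges meeting at P_3 involve m:
2·Area = [((-5)·m − 8·(-8)) + (8·(-4) − 5·m)] + 107
       = -10·m + 139 = 229
⇒ m = -9.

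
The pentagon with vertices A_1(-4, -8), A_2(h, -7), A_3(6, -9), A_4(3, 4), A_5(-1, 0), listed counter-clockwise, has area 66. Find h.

1

Write out the shoelace sum; only the two edges meeting at A_2 involve h:
2·Area = [((-4)·(-7) − h·(-8)) + (h·(-9) − 6·(-7))] + 63
       = -1·h + 133 = 132
⇒ h = 1.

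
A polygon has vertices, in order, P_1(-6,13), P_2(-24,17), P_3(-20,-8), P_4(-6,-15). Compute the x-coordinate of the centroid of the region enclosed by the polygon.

-2446/177

Apply the surveyor's formula. First the cross-terms c_i = x_i·y_{i+1} − x_{i+1}·y_i:
  210, 532, 252, -168  ⇒  2A = 826, A = 413.
Then Σ (x_i + x_{i+1})·c_i = -34244, so x̄ = -34244 / (6·413) = -2446/177.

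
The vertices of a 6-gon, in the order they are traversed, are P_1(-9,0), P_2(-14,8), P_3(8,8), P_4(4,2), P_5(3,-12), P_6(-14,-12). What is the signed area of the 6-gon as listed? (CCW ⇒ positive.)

Σ = (-72) + (-176) + (-16) + (-54) + (-204) + (-108) = -630
Signed area = Σ/2 = -315 (negative ⇒ clockwise traversal).

-315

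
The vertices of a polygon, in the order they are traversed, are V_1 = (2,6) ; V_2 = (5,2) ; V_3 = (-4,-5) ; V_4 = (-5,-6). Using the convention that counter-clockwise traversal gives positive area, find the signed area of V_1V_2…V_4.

-31

Apply the surveyor's formula: 2A = Σ (x_i·y_{i+1} − x_{i+1}·y_i), indices taken mod 4.
Σ = (-26) + (-17) + (-1) + (-18) = -62
Signed area = Σ/2 = -31 (negative ⇒ clockwise traversal).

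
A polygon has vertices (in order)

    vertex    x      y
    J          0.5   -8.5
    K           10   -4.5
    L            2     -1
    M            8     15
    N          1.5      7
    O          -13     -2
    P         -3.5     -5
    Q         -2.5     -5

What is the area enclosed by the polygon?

164

Apply the shoelace (surveyor's) formula: 2A = Σ (x_i·y_{i+1} − x_{i+1}·y_i), indices taken mod 8.
Σ = (82.75) + (-1) + (38) + (33.5) + (88) + (58) + (5) + (23.75) = 328
Area = |Σ|/2 = 164.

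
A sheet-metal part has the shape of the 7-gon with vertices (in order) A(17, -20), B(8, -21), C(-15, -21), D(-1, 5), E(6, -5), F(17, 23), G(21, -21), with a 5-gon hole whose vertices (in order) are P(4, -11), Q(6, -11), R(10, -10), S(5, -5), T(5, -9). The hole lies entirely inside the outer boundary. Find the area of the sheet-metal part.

724

Outer boundary:
A→B: (17)(-21) − (8)(-20) = -197
B→C: (8)(-21) − (-15)(-21) = -483
C→D: (-15)(5) − (-1)(-21) = -96
D→E: (-1)(-5) − (6)(5) = -25
E→F: (6)(23) − (17)(-5) = 223
F→G: (17)(-21) − (21)(23) = -840
G→A: (21)(-20) − (17)(-21) = -63
Σ = -1481
Area = |Σ|/2 = 740.5.
Hole:
P→Q: (4)(-11) − (6)(-11) = 22
Q→R: (6)(-10) − (10)(-11) = 50
R→S: (10)(-5) − (5)(-10) = 0
S→T: (5)(-9) − (5)(-5) = -20
T→P: (5)(-11) − (4)(-9) = -19
Σ = 33
Area = |Σ|/2 = 16.5.
Net area = 740.5 − 16.5 = 724.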